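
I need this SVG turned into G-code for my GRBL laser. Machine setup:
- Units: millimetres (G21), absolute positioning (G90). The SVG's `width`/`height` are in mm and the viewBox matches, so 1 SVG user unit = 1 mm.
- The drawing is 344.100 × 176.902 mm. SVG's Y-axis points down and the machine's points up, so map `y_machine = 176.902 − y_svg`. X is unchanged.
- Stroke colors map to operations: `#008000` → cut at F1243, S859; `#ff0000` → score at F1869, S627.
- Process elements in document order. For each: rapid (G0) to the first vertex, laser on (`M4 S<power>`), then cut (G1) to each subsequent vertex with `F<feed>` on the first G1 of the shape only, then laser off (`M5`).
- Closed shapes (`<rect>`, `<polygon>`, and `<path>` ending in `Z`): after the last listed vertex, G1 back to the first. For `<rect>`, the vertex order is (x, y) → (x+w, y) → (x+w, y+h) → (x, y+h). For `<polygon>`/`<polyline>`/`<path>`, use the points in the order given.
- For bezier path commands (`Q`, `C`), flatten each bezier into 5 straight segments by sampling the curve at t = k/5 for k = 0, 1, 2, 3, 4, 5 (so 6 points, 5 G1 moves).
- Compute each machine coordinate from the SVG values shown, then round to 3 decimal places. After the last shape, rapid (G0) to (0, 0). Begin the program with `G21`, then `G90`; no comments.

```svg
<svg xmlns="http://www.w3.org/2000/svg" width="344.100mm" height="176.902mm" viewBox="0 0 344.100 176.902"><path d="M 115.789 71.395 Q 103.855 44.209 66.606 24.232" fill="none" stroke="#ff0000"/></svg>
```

1 u = 1 mm; y_m = 176.902 − y.

[1] `<path>` quadratic bezier, #ff0000→score S627 F1869: (115.789,105.507) → (110.003,116.093) → (102.191,126.102) → (92.355,135.535) → (80.493,144.391) → (66.606,152.670)

G21
G90
G0 X115.789 Y105.507
M4 S627
G1 X110.003 Y116.093 F1869
G1 X102.191 Y126.102
G1 X92.355 Y135.535
G1 X80.493 Y144.391
G1 X66.606 Y152.670
M5
G0 X0.000 Y0.000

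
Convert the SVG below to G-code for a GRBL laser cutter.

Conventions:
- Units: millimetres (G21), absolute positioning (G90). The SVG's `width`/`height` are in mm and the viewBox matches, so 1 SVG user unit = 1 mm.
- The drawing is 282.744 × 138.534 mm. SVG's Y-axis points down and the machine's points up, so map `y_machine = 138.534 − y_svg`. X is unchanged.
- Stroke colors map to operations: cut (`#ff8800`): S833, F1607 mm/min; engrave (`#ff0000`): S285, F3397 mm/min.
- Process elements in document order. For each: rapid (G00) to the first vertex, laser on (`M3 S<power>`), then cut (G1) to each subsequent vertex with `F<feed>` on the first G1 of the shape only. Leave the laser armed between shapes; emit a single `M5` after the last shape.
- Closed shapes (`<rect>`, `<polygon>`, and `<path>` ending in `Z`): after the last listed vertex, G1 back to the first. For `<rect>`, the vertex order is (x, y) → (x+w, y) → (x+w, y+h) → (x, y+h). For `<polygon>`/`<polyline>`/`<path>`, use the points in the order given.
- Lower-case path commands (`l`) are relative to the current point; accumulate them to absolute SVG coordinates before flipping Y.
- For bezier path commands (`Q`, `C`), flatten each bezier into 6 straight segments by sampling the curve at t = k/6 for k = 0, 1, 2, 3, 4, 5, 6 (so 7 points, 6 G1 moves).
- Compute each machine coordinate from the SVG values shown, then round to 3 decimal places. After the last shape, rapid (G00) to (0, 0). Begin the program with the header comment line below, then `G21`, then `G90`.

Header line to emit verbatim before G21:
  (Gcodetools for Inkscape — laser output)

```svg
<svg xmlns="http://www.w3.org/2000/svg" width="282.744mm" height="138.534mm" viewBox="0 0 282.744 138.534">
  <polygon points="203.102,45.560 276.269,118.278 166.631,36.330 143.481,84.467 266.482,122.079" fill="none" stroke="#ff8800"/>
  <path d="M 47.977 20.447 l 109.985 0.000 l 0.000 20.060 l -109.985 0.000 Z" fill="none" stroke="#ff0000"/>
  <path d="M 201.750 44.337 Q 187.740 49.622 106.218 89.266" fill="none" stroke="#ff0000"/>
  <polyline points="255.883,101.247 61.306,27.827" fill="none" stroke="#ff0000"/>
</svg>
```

(Gcodetools for Inkscape — laser output)
G21
G90
G00 X203.102 Y92.974
M3 S833
G1 X276.269 Y20.256 F1607
G1 X166.631 Y102.204
G1 X143.481 Y54.067
G1 X266.482 Y16.455
G1 X203.102 Y92.974
G00 X47.977 Y118.087
M3 S285
G1 X157.962 Y118.087 F3397
G1 X157.962 Y98.027
G1 X47.977 Y98.027
G1 X47.977 Y118.087
G00 X201.750 Y94.197
M3 S285
G1 X195.205 Y91.481 F3397
G1 X184.909 Y86.856
G1 X170.862 Y80.322
G1 X153.065 Y71.880
G1 X131.517 Y61.528
G1 X106.218 Y49.268
G00 X255.883 Y37.287
M3 S285
G1 X61.306 Y110.707 F3397
M5
G00 X0.000 Y0.000

Since the viewBox matches the mm dimensions, user units are millimetres directly. The only transform is the Y-flip y_m = 138.534 − y_svg.

Shape 1 is a closed polygon drawn with `<polygon>`. Its stroke #ff8800 means cut at S833, F1607. After flipping Y the toolpath is (203.102,92.974) → (276.269,20.256) → (166.631,102.204) → (143.481,54.067) → (266.482,16.455) → (203.102,92.974), returning to the start.

Shape 2 is a rectangle drawn with `<path>`. Its stroke #ff0000 means engrave at S285, F3397. After flipping Y the toolpath is (47.977,118.087) → (157.962,118.087) → (157.962,98.027) → (47.977,98.027) → (47.977,118.087), returning to the start.

Shape 3 is a quadratic bezier drawn with `<path>`. Its stroke #ff0000 means engrave at S285, F3397. After flipping Y the toolpath is (201.750,94.197) → (195.205,91.481) → (184.909,86.856) → (170.862,80.322) → (153.065,71.880) → (131.517,61.528) → (106.218,49.268).

Shape 4 is a line segment drawn with `<polyline>`. Its stroke #ff0000 means engrave at S285, F3397. After flipping Y the toolpath is (255.883,37.287) → (61.306,110.707).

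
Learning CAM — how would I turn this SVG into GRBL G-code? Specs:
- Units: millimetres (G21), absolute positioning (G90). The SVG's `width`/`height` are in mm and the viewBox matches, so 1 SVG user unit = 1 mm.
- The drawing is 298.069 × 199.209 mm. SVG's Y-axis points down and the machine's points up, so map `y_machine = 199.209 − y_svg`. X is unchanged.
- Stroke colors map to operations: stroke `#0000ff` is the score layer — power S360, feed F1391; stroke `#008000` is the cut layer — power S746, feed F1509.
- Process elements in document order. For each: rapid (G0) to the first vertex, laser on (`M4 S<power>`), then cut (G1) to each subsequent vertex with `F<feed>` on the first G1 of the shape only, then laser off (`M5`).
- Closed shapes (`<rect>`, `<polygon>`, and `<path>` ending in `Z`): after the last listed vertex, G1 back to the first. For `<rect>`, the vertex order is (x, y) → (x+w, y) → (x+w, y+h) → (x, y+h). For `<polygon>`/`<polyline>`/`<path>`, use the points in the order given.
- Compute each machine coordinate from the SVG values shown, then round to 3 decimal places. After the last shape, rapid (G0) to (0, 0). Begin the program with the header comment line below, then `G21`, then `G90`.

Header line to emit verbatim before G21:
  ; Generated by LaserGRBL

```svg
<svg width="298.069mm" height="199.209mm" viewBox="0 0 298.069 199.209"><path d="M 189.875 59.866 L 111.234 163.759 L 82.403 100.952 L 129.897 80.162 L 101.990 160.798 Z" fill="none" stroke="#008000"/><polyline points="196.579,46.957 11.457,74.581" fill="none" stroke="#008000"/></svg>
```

1 u = 1 mm; y_m = 199.209 − y.

[1] `<path>` closed polygon, #008000→cut S746 F1509: (189.875,139.343) → (111.234,35.450) → (82.403,98.257) → (129.897,119.047) → (101.990,38.411) → (189.875,139.343) (closed)

[2] `<polyline>` line segment, #008000→cut S746 F1509: (196.579,152.252) → (11.457,124.628)

; Generated by LaserGRBL
G21
G90
G0 X189.875 Y139.343
M4 S746
G1 X111.234 Y35.450 F1509
G1 X82.403 Y98.257
G1 X129.897 Y119.047
G1 X101.990 Y38.411
G1 X189.875 Y139.343
M5
G0 X196.579 Y152.252
M4 S746
G1 X11.457 Y124.628 F1509
M5
G0 X0.000 Y0.000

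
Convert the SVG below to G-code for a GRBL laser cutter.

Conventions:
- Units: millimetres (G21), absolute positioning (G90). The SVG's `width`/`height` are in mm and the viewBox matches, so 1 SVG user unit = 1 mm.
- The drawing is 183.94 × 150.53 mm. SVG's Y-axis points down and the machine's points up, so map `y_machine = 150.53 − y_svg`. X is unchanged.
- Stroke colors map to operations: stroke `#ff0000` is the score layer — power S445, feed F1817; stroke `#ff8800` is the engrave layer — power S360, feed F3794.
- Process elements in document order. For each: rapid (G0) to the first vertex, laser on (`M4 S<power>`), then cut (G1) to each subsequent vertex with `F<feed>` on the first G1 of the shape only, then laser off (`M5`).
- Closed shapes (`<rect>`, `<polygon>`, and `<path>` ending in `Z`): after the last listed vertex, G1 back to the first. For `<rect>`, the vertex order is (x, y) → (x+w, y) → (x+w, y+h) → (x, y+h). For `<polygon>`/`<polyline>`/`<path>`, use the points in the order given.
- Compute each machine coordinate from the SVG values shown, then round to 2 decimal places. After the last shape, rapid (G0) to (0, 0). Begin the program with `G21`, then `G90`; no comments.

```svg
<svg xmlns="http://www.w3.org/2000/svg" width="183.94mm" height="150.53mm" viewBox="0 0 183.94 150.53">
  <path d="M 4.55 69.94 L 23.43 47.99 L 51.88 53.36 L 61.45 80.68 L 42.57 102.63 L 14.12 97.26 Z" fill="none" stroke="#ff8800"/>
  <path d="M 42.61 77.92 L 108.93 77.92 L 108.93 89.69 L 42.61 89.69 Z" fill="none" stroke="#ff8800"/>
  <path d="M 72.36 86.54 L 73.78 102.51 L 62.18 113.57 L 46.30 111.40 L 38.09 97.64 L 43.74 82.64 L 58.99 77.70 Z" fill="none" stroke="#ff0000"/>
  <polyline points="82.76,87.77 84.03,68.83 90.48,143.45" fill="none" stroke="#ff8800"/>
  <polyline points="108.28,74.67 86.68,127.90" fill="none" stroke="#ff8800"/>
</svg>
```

1 u = 1 mm; y_m = 150.53 − y.

[1] `<path>` regular polygon, #ff8800→engrave S360 F3794: (4.55,80.59) → (23.43,102.54) → (51.88,97.17) → (61.45,69.85) → (42.57,47.90) → (14.12,53.27) → (4.55,80.59) (closed)

[2] `<path>` rectangle, #ff8800→engrave S360 F3794: (42.61,72.61) → (108.93,72.61) → (108.93,60.84) → (42.61,60.84) → (42.61,72.61) (closed)

[3] `<path>` regular polygon, #ff0000→score S445 F1817: (72.36,63.99) → (73.78,48.02) → (62.18,36.96) → (46.30,39.13) → (38.09,52.89) → (43.74,67.89) → (58.99,72.83) → (72.36,63.99) (closed)

[4] `<polyline>` open polyline, #ff8800→engrave S360 F3794: (82.76,62.76) → (84.03,81.70) → (90.48,7.08)

[5] `<polyline>` line segment, #ff8800→engrave S360 F3794: (108.28,75.86) → (86.68,22.63)

G21
G90
G0 X4.55 Y80.59
M4 S360
G1 X23.43 Y102.54 F3794
G1 X51.88 Y97.17
G1 X61.45 Y69.85
G1 X42.57 Y47.90
G1 X14.12 Y53.27
G1 X4.55 Y80.59
M5
G0 X42.61 Y72.61
M4 S360
G1 X108.93 Y72.61 F3794
G1 X108.93 Y60.84
G1 X42.61 Y60.84
G1 X42.61 Y72.61
M5
G0 X72.36 Y63.99
M4 S445
G1 X73.78 Y48.02 F1817
G1 X62.18 Y36.96
G1 X46.30 Y39.13
G1 X38.09 Y52.89
G1 X43.74 Y67.89
G1 X58.99 Y72.83
G1 X72.36 Y63.99
M5
G0 X82.76 Y62.76
M4 S360
G1 X84.03 Y81.70 F3794
G1 X90.48 Y7.08
M5
G0 X108.28 Y75.86
M4 S360
G1 X86.68 Y22.63 F3794
M5
G0 X0.00 Y0.00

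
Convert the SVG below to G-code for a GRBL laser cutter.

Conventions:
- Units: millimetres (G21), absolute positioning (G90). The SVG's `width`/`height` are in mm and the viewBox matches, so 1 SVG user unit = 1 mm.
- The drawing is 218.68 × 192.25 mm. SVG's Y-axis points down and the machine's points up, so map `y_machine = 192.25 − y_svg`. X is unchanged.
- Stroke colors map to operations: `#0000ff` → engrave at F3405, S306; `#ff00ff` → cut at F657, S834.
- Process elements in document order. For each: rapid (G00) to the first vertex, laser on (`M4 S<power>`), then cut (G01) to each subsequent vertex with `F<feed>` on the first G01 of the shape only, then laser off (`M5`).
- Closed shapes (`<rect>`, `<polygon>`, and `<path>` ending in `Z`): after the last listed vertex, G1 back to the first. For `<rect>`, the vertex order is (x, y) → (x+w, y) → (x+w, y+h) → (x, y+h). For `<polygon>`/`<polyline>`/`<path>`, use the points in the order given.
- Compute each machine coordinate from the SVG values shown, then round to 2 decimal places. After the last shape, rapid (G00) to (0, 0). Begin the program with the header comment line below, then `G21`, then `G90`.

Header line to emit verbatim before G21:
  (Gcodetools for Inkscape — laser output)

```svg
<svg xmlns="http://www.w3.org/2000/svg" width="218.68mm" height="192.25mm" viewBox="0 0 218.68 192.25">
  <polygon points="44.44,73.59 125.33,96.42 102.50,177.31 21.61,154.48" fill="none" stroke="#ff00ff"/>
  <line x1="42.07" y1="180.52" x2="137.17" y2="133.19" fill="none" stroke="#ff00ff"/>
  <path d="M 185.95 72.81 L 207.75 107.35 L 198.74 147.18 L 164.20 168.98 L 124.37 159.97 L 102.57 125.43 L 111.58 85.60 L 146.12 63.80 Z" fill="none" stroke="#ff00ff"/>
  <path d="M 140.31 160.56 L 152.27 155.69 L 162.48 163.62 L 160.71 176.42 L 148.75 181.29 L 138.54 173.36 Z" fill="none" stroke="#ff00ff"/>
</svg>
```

1 u = 1 mm; y_m = 192.25 − y.

[1] `<polygon>` regular polygon, #ff00ff→cut S834 F657: (44.44,118.66) → (125.33,95.83) → (102.50,14.94) → (21.61,37.77) → (44.44,118.66) (closed)

[2] `<line>` line segment, #ff00ff→cut S834 F657: (42.07,11.73) → (137.17,59.06)

[3] `<path>` regular polygon, #ff00ff→cut S834 F657: (185.95,119.44) → (207.75,84.90) → (198.74,45.07) → (164.20,23.27) → (124.37,32.28) → (102.57,66.82) → (111.58,106.65) → (146.12,128.45) → (185.95,119.44) (closed)

[4] `<path>` regular polygon, #ff00ff→cut S834 F657: (140.31,31.69) → (152.27,36.56) → (162.48,28.63) → (160.71,15.83) → (148.75,10.96) → (138.54,18.89) → (140.31,31.69) (closed)

(Gcodetools for Inkscape — laser output)
G21
G90
G00 X44.44 Y118.66
M4 S834
G01 X125.33 Y95.83 F657
G01 X102.50 Y14.94
G01 X21.61 Y37.77
G01 X44.44 Y118.66
M5
G00 X42.07 Y11.73
M4 S834
G01 X137.17 Y59.06 F657
M5
G00 X185.95 Y119.44
M4 S834
G01 X207.75 Y84.90 F657
G01 X198.74 Y45.07
G01 X164.20 Y23.27
G01 X124.37 Y32.28
G01 X102.57 Y66.82
G01 X111.58 Y106.65
G01 X146.12 Y128.45
G01 X185.95 Y119.44
M5
G00 X140.31 Y31.69
M4 S834
G01 X152.27 Y36.56 F657
G01 X162.48 Y28.63
G01 X160.71 Y15.83
G01 X148.75 Y10.96
G01 X138.54 Y18.89
G01 X140.31 Y31.69
M5
G00 X0.00 Y0.00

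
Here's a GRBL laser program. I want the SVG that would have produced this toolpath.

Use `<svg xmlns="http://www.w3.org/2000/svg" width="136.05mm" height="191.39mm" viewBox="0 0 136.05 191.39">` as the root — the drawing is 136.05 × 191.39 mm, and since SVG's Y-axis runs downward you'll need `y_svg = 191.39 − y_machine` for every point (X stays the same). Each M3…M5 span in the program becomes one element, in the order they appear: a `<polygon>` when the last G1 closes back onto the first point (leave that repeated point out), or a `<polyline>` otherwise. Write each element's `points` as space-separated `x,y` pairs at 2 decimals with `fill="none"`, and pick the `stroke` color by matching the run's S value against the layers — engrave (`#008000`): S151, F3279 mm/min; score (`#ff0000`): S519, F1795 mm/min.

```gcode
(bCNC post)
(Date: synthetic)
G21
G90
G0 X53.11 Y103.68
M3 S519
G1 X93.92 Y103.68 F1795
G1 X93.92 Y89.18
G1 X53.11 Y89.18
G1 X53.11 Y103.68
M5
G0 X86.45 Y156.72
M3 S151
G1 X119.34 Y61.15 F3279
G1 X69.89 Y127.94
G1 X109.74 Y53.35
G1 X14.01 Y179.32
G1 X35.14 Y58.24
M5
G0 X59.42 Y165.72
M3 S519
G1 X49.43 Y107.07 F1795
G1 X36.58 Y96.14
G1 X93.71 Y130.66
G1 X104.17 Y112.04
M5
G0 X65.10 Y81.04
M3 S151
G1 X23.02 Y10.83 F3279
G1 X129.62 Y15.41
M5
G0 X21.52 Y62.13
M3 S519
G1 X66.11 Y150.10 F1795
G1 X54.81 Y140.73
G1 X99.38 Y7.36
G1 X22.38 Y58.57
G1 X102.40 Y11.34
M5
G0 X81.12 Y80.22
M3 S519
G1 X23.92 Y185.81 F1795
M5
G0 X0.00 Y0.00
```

<svg xmlns="http://www.w3.org/2000/svg" width="136.05mm" height="191.39mm" viewBox="0 0 136.05 191.39">
  <polygon points="53.11,87.71 93.92,87.71 93.92,102.21 53.11,102.21" fill="none" stroke="#ff0000"/>
  <polyline points="86.45,34.67 119.34,130.24 69.89,63.45 109.74,138.04 14.01,12.07 35.14,133.15" fill="none" stroke="#008000"/>
  <polyline points="59.42,25.67 49.43,84.32 36.58,95.25 93.71,60.73 104.17,79.35" fill="none" stroke="#ff0000"/>
  <polyline points="65.10,110.35 23.02,180.56 129.62,175.98" fill="none" stroke="#008000"/>
  <polyline points="21.52,129.26 66.11,41.29 54.81,50.66 99.38,184.03 22.38,132.82 102.40,180.05" fill="none" stroke="#ff0000"/>
  <polyline points="81.12,111.17 23.92,5.58" fill="none" stroke="#ff0000"/>
</svg>

Machine Y-up, SVG Y-down with viewBox height 191.39, so y_svg = 191.39 − y_machine; X carries over.

Run 1: the run's S519 means `#ff0000` (score). The run returns to its start, so emit a `<polygon>` with points (Y-flipped): 53.11,87.71 93.92,87.71 93.92,102.21 53.11,102.21.

Run 2: S151 ⇒ engrave layer `#008000`. The run is open, so emit a `<polyline>` with points (Y-flipped): 86.45,34.67 119.34,130.24 69.89,63.45 109.74,138.04 14.01,12.07 35.14,133.15.

Run 3: S519 ⇒ score layer `#ff0000`. The run is open, so emit a `<polyline>` with points (Y-flipped): 59.42,25.67 49.43,84.32 36.58,95.25 93.71,60.73 104.17,79.35.

Run 4: power S151 maps to stroke `#008000` (engrave). The run is open, so emit a `<polyline>` with points (Y-flipped): 65.10,110.35 23.02,180.56 129.62,175.98.

Run 5: power S519 maps to stroke `#ff0000` (score). The run is open, so emit a `<polyline>` with points (Y-flipped): 21.52,129.26 66.11,41.29 54.81,50.66 99.38,184.03 22.38,132.82 102.40,180.05.

Run 6: the run's S519 means `#ff0000` (score). The run is open, so emit a `<polyline>` with points (Y-flipped): 81.12,111.17 23.92,5.58.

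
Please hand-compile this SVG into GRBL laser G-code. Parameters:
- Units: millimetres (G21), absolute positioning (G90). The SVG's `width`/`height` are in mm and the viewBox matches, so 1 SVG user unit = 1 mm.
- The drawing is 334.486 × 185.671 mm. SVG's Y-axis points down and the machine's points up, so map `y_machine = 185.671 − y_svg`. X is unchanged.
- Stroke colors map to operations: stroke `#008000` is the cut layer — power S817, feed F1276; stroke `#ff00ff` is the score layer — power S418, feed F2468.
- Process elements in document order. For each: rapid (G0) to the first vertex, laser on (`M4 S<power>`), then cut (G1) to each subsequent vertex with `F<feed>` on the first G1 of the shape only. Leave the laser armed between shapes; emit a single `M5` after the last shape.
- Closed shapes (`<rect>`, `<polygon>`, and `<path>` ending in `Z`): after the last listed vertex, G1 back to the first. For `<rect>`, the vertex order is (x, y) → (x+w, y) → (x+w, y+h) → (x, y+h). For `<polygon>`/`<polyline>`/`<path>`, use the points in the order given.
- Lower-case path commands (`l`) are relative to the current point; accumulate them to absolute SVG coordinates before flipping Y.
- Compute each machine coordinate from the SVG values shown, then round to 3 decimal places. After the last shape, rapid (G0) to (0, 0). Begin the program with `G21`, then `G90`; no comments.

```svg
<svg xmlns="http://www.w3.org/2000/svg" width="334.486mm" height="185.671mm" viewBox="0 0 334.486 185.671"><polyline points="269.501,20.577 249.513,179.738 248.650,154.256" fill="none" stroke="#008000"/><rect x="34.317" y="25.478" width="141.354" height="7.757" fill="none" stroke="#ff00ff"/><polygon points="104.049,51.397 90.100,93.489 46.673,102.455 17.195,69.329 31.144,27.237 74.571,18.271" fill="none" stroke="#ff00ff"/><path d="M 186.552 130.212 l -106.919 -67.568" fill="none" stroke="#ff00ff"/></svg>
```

viewBox `0 0 334.486 185.671` with mm width/height → 1 unit = 1 mm. Flip: y_m = 185.671 − y_svg.

**Shape 1** — `<polyline>` open polyline, stroke `#008000` → cut (S817, F1276). Machine vertices: (269.501,165.094) → (249.513,5.933) → (248.650,31.415). Open path.

**Shape 2** — `<rect>` rectangle, stroke `#ff00ff` → score (S418, F2468). Machine vertices: (34.317,160.193) → (175.671,160.193) → (175.671,152.436) → (34.317,152.436) → (34.317,160.193). Closed: final G1 returns to the first vertex.

**Shape 3** — `<polygon>` regular polygon, stroke `#ff00ff` → score (S418, F2468). Machine vertices: (104.049,134.274) → (90.100,92.182) → (46.673,83.216) → (17.195,116.342) → (31.144,158.434) → (74.571,167.400) → (104.049,134.274). Closed: final G1 returns to the first vertex.

**Shape 4** — `<path>` line segment, stroke `#ff00ff` → score (S418, F2468). Machine vertices: (186.552,55.459) → (79.633,123.027). Open path.

G21
G90
G0 X269.501 Y165.094
M4 S817
G1 X249.513 Y5.933 F1276
G1 X248.650 Y31.415
G0 X34.317 Y160.193
M4 S418
G1 X175.671 Y160.193 F2468
G1 X175.671 Y152.436
G1 X34.317 Y152.436
G1 X34.317 Y160.193
G0 X104.049 Y134.274
M4 S418
G1 X90.100 Y92.182 F2468
G1 X46.673 Y83.216
G1 X17.195 Y116.342
G1 X31.144 Y158.434
G1 X74.571 Y167.400
G1 X104.049 Y134.274
G0 X186.552 Y55.459
M4 S418
G1 X79.633 Y123.027 F2468
M5
G0 X0.000 Y0.000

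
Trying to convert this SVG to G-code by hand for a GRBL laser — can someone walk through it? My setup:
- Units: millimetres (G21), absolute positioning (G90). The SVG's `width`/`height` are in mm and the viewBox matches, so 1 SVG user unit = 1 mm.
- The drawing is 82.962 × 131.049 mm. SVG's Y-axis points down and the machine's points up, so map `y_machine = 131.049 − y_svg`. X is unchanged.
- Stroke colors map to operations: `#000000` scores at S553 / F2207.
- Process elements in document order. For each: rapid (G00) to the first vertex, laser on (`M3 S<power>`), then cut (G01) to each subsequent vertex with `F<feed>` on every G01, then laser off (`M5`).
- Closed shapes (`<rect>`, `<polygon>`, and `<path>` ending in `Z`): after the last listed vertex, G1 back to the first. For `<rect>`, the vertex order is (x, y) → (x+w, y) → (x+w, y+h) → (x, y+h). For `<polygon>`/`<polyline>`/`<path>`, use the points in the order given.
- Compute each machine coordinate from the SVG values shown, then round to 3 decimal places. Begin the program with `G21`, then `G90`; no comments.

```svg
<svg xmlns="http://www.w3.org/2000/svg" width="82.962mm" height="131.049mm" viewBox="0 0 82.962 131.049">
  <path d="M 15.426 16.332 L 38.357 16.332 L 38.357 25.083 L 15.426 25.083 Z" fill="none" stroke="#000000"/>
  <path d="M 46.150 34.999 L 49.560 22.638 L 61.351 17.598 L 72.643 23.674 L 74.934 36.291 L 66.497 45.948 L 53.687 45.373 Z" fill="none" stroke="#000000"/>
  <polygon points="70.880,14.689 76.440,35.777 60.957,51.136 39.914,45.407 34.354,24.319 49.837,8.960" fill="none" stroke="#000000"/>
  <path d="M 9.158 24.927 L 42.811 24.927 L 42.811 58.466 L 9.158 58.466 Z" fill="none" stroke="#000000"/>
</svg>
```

Since the viewBox matches the mm dimensions, user units are millimetres directly. The only transform is the Y-flip y_m = 131.049 − y_svg.

Shape 1 is a rectangle drawn with `<path>`. Its stroke #000000 means score at S553, F2207. After flipping Y the toolpath is (15.426,114.717) → (38.357,114.717) → (38.357,105.966) → (15.426,105.966) → (15.426,114.717), returning to the start.

Shape 2 is a regular polygon drawn with `<path>`. Its stroke #000000 means score at S553, F2207. After flipping Y the toolpath is (46.150,96.050) → (49.560,108.411) → (61.351,113.451) → (72.643,107.375) → (74.934,94.758) → (66.497,85.101) → (53.687,85.676) → (46.150,96.050), returning to the start.

Shape 3 is a regular polygon drawn with `<polygon>`. Its stroke #000000 means score at S553, F2207. After flipping Y the toolpath is (70.880,116.360) → (76.440,95.272) → (60.957,79.913) → (39.914,85.642) → (34.354,106.730) → (49.837,122.089) → (70.880,116.360), returning to the start.

Shape 4 is a rectangle drawn with `<path>`. Its stroke #000000 means score at S553, F2207. After flipping Y the toolpath is (9.158,106.122) → (42.811,106.122) → (42.811,72.583) → (9.158,72.583) → (9.158,106.122), returning to the start.

G21
G90
G00 X15.426 Y114.717
M3 S553
G01 X38.357 Y114.717 F2207
G01 X38.357 Y105.966 F2207
G01 X15.426 Y105.966 F2207
G01 X15.426 Y114.717 F2207
M5
G00 X46.150 Y96.050
M3 S553
G01 X49.560 Y108.411 F2207
G01 X61.351 Y113.451 F2207
G01 X72.643 Y107.375 F2207
G01 X74.934 Y94.758 F2207
G01 X66.497 Y85.101 F2207
G01 X53.687 Y85.676 F2207
G01 X46.150 Y96.050 F2207
M5
G00 X70.880 Y116.360
M3 S553
G01 X76.440 Y95.272 F2207
G01 X60.957 Y79.913 F2207
G01 X39.914 Y85.642 F2207
G01 X34.354 Y106.730 F2207
G01 X49.837 Y122.089 F2207
G01 X70.880 Y116.360 F2207
M5
G00 X9.158 Y106.122
M3 S553
G01 X42.811 Y106.122 F2207
G01 X42.811 Y72.583 F2207
G01 X9.158 Y72.583 F2207
G01 X9.158 Y106.122 F2207
M5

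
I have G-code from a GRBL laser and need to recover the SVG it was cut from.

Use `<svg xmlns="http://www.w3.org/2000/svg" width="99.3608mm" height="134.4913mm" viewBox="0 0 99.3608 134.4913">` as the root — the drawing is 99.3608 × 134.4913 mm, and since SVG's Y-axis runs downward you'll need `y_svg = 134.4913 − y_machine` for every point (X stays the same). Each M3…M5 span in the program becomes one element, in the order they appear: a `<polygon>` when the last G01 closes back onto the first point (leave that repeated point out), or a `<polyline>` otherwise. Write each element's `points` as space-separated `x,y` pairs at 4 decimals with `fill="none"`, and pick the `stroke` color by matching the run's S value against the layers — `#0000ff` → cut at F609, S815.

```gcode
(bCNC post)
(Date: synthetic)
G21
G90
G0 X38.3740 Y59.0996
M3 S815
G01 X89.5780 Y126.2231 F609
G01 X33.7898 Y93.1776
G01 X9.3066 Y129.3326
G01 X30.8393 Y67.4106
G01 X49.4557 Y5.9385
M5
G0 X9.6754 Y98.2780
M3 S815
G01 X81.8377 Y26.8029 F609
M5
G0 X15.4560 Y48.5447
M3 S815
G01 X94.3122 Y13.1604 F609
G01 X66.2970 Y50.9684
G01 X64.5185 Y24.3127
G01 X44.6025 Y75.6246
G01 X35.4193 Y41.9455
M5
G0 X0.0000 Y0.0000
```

<svg xmlns="http://www.w3.org/2000/svg" width="99.3608mm" height="134.4913mm" viewBox="0 0 99.3608 134.4913">
  <polyline points="38.3740,75.3917 89.5780,8.2682 33.7898,41.3137 9.3066,5.1587 30.8393,67.0807 49.4557,128.5528" fill="none" stroke="#0000ff"/>
  <polyline points="9.6754,36.2133 81.8377,107.6884" fill="none" stroke="#0000ff"/>
  <polyline points="15.4560,85.9466 94.3122,121.3309 66.2970,83.5229 64.5185,110.1786 44.6025,58.8667 35.4193,92.5458" fill="none" stroke="#0000ff"/>
</svg>

Machine Y-up, SVG Y-down with viewBox height 134.4913, so y_svg = 134.4913 − y_machine; X carries over. Every run uses S815, so all elements get stroke `#0000ff` (cut).

Run 1: The run is open, so emit a `<polyline>` with points (Y-flipped): 38.3740,75.3917 89.5780,8.2682 33.7898,41.3137 9.3066,5.1587 30.8393,67.0807 49.4557,128.5528.

Run 2: The run is open, so emit a `<polyline>` with points (Y-flipped): 9.6754,36.2133 81.8377,107.6884.

Run 3: The run is open, so emit a `<polyline>` with points (Y-flipped): 15.4560,85.9466 94.3122,121.3309 66.2970,83.5229 64.5185,110.1786 44.6025,58.8667 35.4193,92.5458.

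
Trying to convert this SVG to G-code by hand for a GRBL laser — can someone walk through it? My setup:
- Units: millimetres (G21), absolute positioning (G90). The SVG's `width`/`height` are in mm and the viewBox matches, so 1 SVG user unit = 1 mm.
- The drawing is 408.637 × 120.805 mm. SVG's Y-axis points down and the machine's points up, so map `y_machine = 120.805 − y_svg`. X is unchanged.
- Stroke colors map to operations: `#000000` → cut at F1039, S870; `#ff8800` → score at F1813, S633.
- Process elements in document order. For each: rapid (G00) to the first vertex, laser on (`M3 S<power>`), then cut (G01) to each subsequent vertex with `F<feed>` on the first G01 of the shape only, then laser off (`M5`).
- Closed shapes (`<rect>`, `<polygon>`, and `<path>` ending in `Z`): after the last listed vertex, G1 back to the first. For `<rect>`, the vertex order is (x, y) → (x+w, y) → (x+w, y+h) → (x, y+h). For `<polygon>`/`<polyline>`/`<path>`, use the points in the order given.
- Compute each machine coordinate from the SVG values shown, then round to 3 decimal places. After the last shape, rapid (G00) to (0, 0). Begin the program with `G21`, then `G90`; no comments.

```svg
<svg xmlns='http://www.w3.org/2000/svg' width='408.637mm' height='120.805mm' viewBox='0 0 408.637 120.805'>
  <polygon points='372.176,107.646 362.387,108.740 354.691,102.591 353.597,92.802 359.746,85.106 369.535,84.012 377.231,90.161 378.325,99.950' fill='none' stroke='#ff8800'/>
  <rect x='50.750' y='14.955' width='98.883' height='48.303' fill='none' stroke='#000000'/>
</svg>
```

G21
G90
G00 X372.176 Y13.159
M3 S633
G01 X362.387 Y12.065 F1813
G01 X354.691 Y18.214
G01 X353.597 Y28.003
G01 X359.746 Y35.699
G01 X369.535 Y36.793
G01 X377.231 Y30.644
G01 X378.325 Y20.855
G01 X372.176 Y13.159
M5
G00 X50.750 Y105.850
M3 S870
G01 X149.633 Y105.850 F1039
G01 X149.633 Y57.547
G01 X50.750 Y57.547
G01 X50.750 Y105.850
M5
G00 X0.000 Y0.000

1 u = 1 mm; y_m = 120.805 − y.

[1] `<polygon>` regular polygon, #ff8800→score S633 F1813: (372.176,13.159) → (362.387,12.065) → (354.691,18.214) → (353.597,28.003) → (359.746,35.699) → (369.535,36.793) → (377.231,30.644) → (378.325,20.855) → (372.176,13.159) (closed)

[2] `<rect>` rectangle, #000000→cut S870 F1039: (50.750,105.850) → (149.633,105.850) → (149.633,57.547) → (50.750,57.547) → (50.750,105.850) (closed)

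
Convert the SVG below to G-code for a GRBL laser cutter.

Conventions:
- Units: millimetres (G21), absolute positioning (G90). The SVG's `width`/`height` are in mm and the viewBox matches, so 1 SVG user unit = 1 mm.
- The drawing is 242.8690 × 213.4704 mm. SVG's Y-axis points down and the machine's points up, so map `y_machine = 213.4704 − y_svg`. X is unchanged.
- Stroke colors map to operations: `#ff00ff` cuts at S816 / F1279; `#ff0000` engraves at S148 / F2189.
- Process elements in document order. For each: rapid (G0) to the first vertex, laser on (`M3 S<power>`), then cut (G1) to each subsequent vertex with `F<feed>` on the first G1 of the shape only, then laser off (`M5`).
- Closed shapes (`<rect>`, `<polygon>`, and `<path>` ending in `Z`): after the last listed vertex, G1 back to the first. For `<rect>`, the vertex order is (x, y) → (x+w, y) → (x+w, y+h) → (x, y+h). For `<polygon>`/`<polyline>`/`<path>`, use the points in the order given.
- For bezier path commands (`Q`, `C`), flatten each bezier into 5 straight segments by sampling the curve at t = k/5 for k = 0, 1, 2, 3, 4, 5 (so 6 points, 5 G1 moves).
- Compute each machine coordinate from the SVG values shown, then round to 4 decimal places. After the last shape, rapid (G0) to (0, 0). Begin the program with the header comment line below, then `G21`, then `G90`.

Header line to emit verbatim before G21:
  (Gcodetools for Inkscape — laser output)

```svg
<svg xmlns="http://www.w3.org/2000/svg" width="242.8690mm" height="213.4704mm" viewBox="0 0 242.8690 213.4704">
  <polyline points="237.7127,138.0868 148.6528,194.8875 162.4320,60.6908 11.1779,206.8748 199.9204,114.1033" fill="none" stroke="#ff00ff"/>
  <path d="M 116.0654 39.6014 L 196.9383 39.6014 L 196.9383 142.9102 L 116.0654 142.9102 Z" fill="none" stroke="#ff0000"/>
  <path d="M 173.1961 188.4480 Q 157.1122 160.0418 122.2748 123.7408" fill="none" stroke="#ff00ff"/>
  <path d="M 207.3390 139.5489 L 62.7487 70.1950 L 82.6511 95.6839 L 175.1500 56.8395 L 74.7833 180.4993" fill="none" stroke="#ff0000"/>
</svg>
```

viewBox `0 0 242.8690 213.4704` with mm width/height → 1 unit = 1 mm. Flip: y_m = 213.4704 − y_svg.

**Shape 1** — `<polyline>` open polyline, stroke `#ff00ff` → cut (S816, F1279). Machine vertices: (237.7127,75.3836) → (148.6528,18.5829) → (162.4320,152.7796) → (11.1779,6.5956) → (199.9204,99.3671). Open path.

**Shape 2** — `<path>` rectangle, stroke `#ff0000` → engrave (S148, F2189). Machine vertices: (116.0654,173.8690) → (196.9383,173.8690) → (196.9383,70.5602) → (116.0654,70.5602) → (116.0654,173.8690). Closed: final G1 returns to the first vertex.

**Shape 3** — `<path>` quadratic bezier, stroke `#ff00ff` → cut (S816, F1279). Control points (SVG): P0=(173.1961,188.4480), P1=(157.1122,160.0418), P2=(122.2748,123.7408); sampled at t=k/5. Machine vertices: (173.1961,25.0224) → (166.0124,36.7007) → (157.3284,49.0105) → (147.1442,61.9520) → (135.4596,75.5250) → (122.2748,89.7296). Open path.

**Shape 4** — `<path>` open polyline, stroke `#ff0000` → engrave (S148, F2189). Machine vertices: (207.3390,73.9215) → (62.7487,143.2754) → (82.6511,117.7865) → (175.1500,156.6309) → (74.7833,32.9711). Open path.

(Gcodetools for Inkscape — laser output)
G21
G90
G0 X237.7127 Y75.3836
M3 S816
G1 X148.6528 Y18.5829 F1279
G1 X162.4320 Y152.7796
G1 X11.1779 Y6.5956
G1 X199.9204 Y99.3671
M5
G0 X116.0654 Y173.8690
M3 S148
G1 X196.9383 Y173.8690 F2189
G1 X196.9383 Y70.5602
G1 X116.0654 Y70.5602
G1 X116.0654 Y173.8690
M5
G0 X173.1961 Y25.0224
M3 S816
G1 X166.0124 Y36.7007 F1279
G1 X157.3284 Y49.0105
G1 X147.1442 Y61.9520
G1 X135.4596 Y75.5250
G1 X122.2748 Y89.7296
M5
G0 X207.3390 Y73.9215
M3 S148
G1 X62.7487 Y143.2754 F2189
G1 X82.6511 Y117.7865
G1 X175.1500 Y156.6309
G1 X74.7833 Y32.9711
M5
G0 X0.0000 Y0.0000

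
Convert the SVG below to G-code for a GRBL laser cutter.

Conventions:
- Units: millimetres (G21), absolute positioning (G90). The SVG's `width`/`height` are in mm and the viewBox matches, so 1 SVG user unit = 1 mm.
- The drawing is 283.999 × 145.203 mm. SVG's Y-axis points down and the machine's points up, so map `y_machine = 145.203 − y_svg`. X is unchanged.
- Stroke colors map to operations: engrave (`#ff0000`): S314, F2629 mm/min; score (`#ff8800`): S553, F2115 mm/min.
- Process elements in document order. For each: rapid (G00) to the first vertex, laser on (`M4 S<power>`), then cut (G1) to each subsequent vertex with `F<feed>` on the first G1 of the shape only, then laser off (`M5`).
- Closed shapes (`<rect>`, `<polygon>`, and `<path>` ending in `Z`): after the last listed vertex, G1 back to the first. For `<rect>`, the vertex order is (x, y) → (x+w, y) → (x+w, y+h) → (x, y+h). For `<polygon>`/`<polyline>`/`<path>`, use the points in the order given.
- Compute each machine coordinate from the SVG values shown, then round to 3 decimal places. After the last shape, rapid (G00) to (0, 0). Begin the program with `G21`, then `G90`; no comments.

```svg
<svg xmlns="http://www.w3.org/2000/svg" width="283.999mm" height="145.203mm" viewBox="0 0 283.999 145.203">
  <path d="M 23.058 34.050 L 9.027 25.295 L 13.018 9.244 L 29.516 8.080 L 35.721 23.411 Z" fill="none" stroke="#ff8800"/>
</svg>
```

Since the viewBox matches the mm dimensions, user units are millimetres directly. The only transform is the Y-flip y_m = 145.203 − y_svg.

Shape 1 is a regular polygon drawn with `<path>`. Its stroke #ff8800 means score at S553, F2115. After flipping Y the toolpath is (23.058,111.153) → (9.027,119.908) → (13.018,135.959) → (29.516,137.123) → (35.721,121.792) → (23.058,111.153), returning to the start.

G21
G90
G00 X23.058 Y111.153
M4 S553
G1 X9.027 Y119.908 F2115
G1 X13.018 Y135.959
G1 X29.516 Y137.123
G1 X35.721 Y121.792
G1 X23.058 Y111.153
M5
G00 X0.000 Y0.000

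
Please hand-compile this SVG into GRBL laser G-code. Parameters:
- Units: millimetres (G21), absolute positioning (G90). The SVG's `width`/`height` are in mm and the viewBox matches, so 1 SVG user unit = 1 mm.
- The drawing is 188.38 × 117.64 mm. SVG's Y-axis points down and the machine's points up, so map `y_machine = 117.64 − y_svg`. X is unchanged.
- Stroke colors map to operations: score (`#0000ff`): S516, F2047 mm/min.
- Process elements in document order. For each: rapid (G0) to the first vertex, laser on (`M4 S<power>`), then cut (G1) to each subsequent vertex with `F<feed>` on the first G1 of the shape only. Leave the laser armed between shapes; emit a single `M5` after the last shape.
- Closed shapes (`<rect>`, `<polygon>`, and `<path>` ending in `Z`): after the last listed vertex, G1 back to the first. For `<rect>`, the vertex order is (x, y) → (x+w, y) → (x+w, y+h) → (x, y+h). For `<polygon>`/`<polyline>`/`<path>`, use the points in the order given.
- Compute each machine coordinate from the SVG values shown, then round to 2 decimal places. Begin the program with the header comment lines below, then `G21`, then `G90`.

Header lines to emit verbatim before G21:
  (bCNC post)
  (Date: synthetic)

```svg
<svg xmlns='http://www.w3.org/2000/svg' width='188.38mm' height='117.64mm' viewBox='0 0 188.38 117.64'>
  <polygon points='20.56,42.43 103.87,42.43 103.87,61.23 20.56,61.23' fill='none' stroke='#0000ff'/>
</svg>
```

(bCNC post)
(Date: synthetic)
G21
G90
G0 X20.56 Y75.21
M4 S516
G1 X103.87 Y75.21 F2047
G1 X103.87 Y56.41
G1 X20.56 Y56.41
G1 X20.56 Y75.21
M5

Since the viewBox matches the mm dimensions, user units are millimetres directly. The only transform is the Y-flip y_m = 117.64 − y_svg.

Shape 1 is a rectangle drawn with `<polygon>`. Its stroke #0000ff means score at S516, F2047. After flipping Y the toolpath is (20.56,75.21) → (103.87,75.21) → (103.87,56.41) → (20.56,56.41) → (20.56,75.21), returning to the start.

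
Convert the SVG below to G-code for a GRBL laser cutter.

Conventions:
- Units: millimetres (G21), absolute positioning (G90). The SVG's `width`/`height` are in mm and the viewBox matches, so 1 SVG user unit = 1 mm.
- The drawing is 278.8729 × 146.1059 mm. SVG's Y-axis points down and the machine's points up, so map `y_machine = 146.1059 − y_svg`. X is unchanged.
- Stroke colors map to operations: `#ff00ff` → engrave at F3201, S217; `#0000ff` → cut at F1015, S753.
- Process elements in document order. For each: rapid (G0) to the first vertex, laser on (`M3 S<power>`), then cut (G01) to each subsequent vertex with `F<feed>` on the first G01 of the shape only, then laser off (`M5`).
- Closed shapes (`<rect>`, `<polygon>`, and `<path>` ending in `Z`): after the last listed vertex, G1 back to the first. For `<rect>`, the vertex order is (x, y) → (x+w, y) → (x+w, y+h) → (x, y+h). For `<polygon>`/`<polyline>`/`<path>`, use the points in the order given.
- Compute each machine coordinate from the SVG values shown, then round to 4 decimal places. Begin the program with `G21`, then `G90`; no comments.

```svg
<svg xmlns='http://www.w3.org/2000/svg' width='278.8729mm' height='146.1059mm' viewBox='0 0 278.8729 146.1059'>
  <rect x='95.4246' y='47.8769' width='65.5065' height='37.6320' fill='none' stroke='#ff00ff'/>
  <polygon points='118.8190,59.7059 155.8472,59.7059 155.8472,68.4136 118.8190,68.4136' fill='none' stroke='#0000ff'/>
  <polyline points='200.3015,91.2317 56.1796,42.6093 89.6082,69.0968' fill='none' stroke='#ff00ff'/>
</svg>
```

G21
G90
G0 X95.4246 Y98.2290
M3 S217
G01 X160.9311 Y98.2290 F3201
G01 X160.9311 Y60.5970
G01 X95.4246 Y60.5970
G01 X95.4246 Y98.2290
M5
G0 X118.8190 Y86.4000
M3 S753
G01 X155.8472 Y86.4000 F1015
G01 X155.8472 Y77.6923
G01 X118.8190 Y77.6923
G01 X118.8190 Y86.4000
M5
G0 X200.3015 Y54.8742
M3 S217
G01 X56.1796 Y103.4966 F3201
G01 X89.6082 Y77.0091
M5

viewBox `0 0 278.8729 146.1059` with mm width/height → 1 unit = 1 mm. Flip: y_m = 146.1059 − y_svg.

**Shape 1** — `<rect>` rectangle, stroke `#ff00ff` → engrave (S217, F3201). Machine vertices: (95.4246,98.2290) → (160.9311,98.2290) → (160.9311,60.5970) → (95.4246,60.5970) → (95.4246,98.2290). Closed: final G1 returns to the first vertex.

**Shape 2** — `<polygon>` rectangle, stroke `#0000ff` → cut (S753, F1015). Machine vertices: (118.8190,86.4000) → (155.8472,86.4000) → (155.8472,77.6923) → (118.8190,77.6923) → (118.8190,86.4000). Closed: final G1 returns to the first vertex.

**Shape 3** — `<polyline>` open polyline, stroke `#ff00ff` → engrave (S217, F3201). Machine vertices: (200.3015,54.8742) → (56.1796,103.4966) → (89.6082,77.0091). Open path.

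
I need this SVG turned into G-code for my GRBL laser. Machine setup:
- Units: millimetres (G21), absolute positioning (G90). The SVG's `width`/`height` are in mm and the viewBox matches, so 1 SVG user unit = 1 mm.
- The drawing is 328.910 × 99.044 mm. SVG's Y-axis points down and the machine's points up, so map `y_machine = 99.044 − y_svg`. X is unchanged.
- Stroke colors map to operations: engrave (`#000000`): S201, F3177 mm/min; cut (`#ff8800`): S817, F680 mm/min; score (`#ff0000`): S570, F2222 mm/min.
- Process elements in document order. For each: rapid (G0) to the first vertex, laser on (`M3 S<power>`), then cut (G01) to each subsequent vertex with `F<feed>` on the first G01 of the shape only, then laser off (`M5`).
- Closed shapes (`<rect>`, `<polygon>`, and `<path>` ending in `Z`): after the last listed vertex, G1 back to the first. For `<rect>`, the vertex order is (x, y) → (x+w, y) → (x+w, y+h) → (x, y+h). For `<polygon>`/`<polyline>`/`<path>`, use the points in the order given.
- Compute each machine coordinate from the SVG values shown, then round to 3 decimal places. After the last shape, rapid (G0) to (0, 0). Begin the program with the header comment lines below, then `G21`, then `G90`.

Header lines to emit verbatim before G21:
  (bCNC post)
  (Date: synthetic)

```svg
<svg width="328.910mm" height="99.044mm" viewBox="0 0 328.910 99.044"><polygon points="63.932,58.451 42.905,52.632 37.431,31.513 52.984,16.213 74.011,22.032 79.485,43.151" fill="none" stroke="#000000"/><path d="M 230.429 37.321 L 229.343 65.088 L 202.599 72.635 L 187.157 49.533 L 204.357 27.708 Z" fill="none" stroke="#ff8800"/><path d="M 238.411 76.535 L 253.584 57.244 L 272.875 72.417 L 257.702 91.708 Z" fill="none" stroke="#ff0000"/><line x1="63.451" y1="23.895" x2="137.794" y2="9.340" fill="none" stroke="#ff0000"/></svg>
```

1 u = 1 mm; y_m = 99.044 − y.

[1] `<polygon>` regular polygon, #000000→engrave S201 F3177: (63.932,40.593) → (42.905,46.412) → (37.431,67.531) → (52.984,82.831) → (74.011,77.012) → (79.485,55.893) → (63.932,40.593) (closed)

[2] `<path>` regular polygon, #ff8800→cut S817 F680: (230.429,61.723) → (229.343,33.956) → (202.599,26.409) → (187.157,49.511) → (204.357,71.336) → (230.429,61.723) (closed)

[3] `<path>` regular polygon, #ff0000→score S570 F2222: (238.411,22.509) → (253.584,41.800) → (272.875,26.627) → (257.702,7.336) → (238.411,22.509) (closed)

[4] `<line>` line segment, #ff0000→score S570 F2222: (63.451,75.149) → (137.794,89.704)

(bCNC post)
(Date: synthetic)
G21
G90
G0 X63.932 Y40.593
M3 S201
G01 X42.905 Y46.412 F3177
G01 X37.431 Y67.531
G01 X52.984 Y82.831
G01 X74.011 Y77.012
G01 X79.485 Y55.893
G01 X63.932 Y40.593
M5
G0 X230.429 Y61.723
M3 S817
G01 X229.343 Y33.956 F680
G01 X202.599 Y26.409
G01 X187.157 Y49.511
G01 X204.357 Y71.336
G01 X230.429 Y61.723
M5
G0 X238.411 Y22.509
M3 S570
G01 X253.584 Y41.800 F2222
G01 X272.875 Y26.627
G01 X257.702 Y7.336
G01 X238.411 Y22.509
M5
G0 X63.451 Y75.149
M3 S570
G01 X137.794 Y89.704 F2222
M5
G0 X0.000 Y0.000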